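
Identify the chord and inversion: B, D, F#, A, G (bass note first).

The distinct note names are B, D, F#, A, G. Stacked in thirds they read G–B–D–F#–A, which is a major ninth chord on G.
The lowest note is B, the third of the chord, so this is first inversion.

G major ninth, first inversion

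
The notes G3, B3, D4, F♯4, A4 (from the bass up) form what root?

G

G, B, D, F#, A are the tones of a G major ninth chord (G–B–D–F#–A), making G the root.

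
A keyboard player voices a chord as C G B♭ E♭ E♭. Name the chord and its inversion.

C minor seventh, root position

The distinct note names are C, G, Bb, Eb. Stacked in thirds they read C–Eb–G–Bb, which is a minor seventh chord on C.
With the root (C) in the bass, the chord is in root position (figured bass 7).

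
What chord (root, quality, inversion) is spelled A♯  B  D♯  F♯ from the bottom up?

B major seventh, third inversion

Reducing to letter names: A#, B, D#, F#. These stack in thirds as B–D#–F#–A# — a B major seventh chord.
The lowest note is A#, the seventh of the chord, so this is third inversion (figured bass 4/2).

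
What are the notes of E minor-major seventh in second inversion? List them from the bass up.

B, D#, E, G

E minor-major seventh is E–G–B–D#. Second inversion puts the fifth (B) in the bass, with the remaining tones above: B, D#, E, G.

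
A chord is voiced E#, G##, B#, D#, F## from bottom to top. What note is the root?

Reordering E#, G##, B#, D#, F## into stacked thirds gives E#–G##–B#–D#–F##; the bottom of that stack, E#, is the root.

E#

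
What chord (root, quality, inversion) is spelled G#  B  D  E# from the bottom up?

The pitch classes G#, B, D, E# arrange in thirds as E#–G#–B–D: an E# diminished seventh chord.
The lowest note is G#, the third of the chord, so this is first inversion (figured bass 6/5).

E# diminished seventh, first inversion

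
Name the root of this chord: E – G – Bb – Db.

Reordering E, G, Bb, Db into stacked thirds gives E–G–Bb–Db; the bottom of that stack, E, is the root.

E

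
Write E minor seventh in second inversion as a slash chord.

Em7/B

Second inversion of E minor seventh has the fifth (B) in the bass. As a slash chord: Em7/B.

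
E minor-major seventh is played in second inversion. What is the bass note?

B

E minor-major seventh is E–G–B–D#. Second inversion places the fifth in the bass: B.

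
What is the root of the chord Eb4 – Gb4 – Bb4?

Eb

The distinct letter names are Eb, Gb, Bb. Arranged as a stack of thirds they read Eb–Gb–Bb, so Eb is the root (an Eb minor triad).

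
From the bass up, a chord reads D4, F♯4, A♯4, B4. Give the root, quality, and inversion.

B minor-major seventh, first inversion

The distinct note names are D, F#, A#, B. Stacked in thirds they read B–D–F#–A#, which is a minor-major seventh chord on B.
D is the third of B minor-major seventh; third in the bass means first inversion (figured bass 6/5).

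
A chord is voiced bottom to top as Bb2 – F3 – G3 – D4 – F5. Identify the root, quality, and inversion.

The pitch classes Bb, F, G, D arrange in thirds as G–Bb–D–F: a G minor seventh chord.
Bb is the third of G minor seventh; third in the bass means first inversion (figured bass 6/5).

G minor seventh, first inversion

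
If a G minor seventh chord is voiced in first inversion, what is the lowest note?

In first inversion the third is lowest. For G minor seventh (G–Bb–D–F) that is Bb.

Bb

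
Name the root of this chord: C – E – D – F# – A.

D

Reordering C, E, D, F#, A into stacked thirds gives D–F#–A–C–E; the bottom of that stack, D, is the root.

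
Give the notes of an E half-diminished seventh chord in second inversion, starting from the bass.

Spelling E half-diminished seventh: E–G–Bb–D. In second inversion the fifth is bass, giving Bb, D, E, G from the bottom.

Bb, D, E, G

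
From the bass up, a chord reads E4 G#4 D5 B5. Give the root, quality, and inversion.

Reducing to letter names: E, G#, D, B. These stack in thirds as E–G#–B–D — an E dominant seventh chord.
The lowest note is E, the root of the chord, so this is root position (figured bass 7).

E dominant seventh, root position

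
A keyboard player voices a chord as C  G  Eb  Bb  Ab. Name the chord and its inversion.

Ab major ninth, first inversion

The distinct note names are C, G, Eb, Bb, Ab. Stacked in thirds they read Ab–C–Eb–G–Bb, which is a major ninth chord on Ab.
C is the third of Ab major ninth; third in the bass means first inversion.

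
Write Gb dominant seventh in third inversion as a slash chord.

Gb7/Fb

Third inversion of Gb dominant seventh has the seventh (Fb) in the bass. As a slash chord: Gb7/Fb.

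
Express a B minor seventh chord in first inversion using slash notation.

Bm7/D

First inversion of B minor seventh has the third (D) in the bass. As a slash chord: Bm7/D.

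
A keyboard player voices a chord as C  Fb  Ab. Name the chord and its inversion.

The pitch classes C, Fb, Ab arrange in thirds as Fb–Ab–C: an Fb augmented triad.
The lowest note is C, the fifth of the chord, so this is second inversion (figured bass 6/4).

Fb augmented, second inversion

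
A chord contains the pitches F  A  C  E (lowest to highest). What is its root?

Reordering F, A, C, E into stacked thirds gives F–A–C–E; the bottom of that stack, F, is the root.

F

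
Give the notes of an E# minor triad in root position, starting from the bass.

E#, G#, B#

E# minor is E#–G#–B#. Root position puts the root (E#) in the bass, with the remaining tones above: E#, G#, B#.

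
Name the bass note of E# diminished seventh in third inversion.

In third inversion the seventh is lowest. For E# diminished seventh (E#–G#–B–D) that is D.

D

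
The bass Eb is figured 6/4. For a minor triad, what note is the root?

Ab

The figures 6/4 mean the fifth of the chord is in the bass. If Eb is the fifth of a minor triad, the root is Ab (chord tones Ab–Cb–Eb).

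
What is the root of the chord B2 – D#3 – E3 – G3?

E

B, D#, E, G are the tones of an E minor-major seventh chord (E–G–B–D#), making E the root.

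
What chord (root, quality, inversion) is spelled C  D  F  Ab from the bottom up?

D half-diminished seventh, third inversion

The pitch classes C, D, F, Ab arrange in thirds as D–F–Ab–C: a D half-diminished seventh chord.
With the seventh (C) in the bass, the chord is in third inversion (figured bass 4/2).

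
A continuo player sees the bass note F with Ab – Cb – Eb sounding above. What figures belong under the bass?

7

The notes F, Ab, Cb, Eb stack in thirds as F–Ab–Cb–Eb — an F half-diminished seventh chord. The bass F is the root, so this is root position: figured 7.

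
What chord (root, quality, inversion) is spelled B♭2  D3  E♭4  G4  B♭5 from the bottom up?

The distinct note names are Bb, D, Eb, G. Stacked in thirds they read Eb–G–Bb–D, which is a major seventh chord on Eb.
Bb is the fifth of Eb major seventh; fifth in the bass means second inversion (figured bass 4/3).

Eb major seventh, second inversion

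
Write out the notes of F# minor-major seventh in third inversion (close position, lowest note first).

Spelling F# minor-major seventh: F#–A–C#–E#. In third inversion the seventh is bass, giving E#, F#, A, C# from the bottom.

E#, F#, A, C#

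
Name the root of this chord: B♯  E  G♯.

Reordering B#, E, G# into stacked thirds gives E–G#–B#; the bottom of that stack, E, is the root.

E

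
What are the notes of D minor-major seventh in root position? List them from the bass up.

The chord tones are D–F–A–C#. With the root (D) lowest for root position: D, F, A, C#.

D, F, A, C#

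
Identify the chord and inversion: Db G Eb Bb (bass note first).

Reducing to letter names: Db, G, Eb, Bb. These stack in thirds as Eb–G–Bb–Db — an Eb dominant seventh chord.
The lowest note is Db, the seventh of the chord, so this is third inversion (figured bass 4/2).

Eb dominant seventh, third inversion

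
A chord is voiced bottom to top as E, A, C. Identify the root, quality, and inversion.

The pitch classes E, A, C arrange in thirds as A–C–E: an A minor triad.
The lowest note is E, the fifth of the chord, so this is second inversion (figured bass 6/4).

A minor, second inversion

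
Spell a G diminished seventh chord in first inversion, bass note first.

Bb, Db, Fb, G

G diminished seventh is G–Bb–Db–Fb. First inversion puts the third (Bb) in the bass, with the remaining tones above: Bb, Db, Fb, G.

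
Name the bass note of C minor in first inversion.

Eb

C minor is C–Eb–G. First inversion places the third in the bass: Eb.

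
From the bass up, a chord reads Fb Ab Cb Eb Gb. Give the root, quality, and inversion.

Fb major ninth, root position

The pitch classes Fb, Ab, Cb, Eb, Gb arrange in thirds as Fb–Ab–Cb–Eb–Gb: an Fb major ninth chord.
The lowest note is Fb, the root of the chord, so this is root position.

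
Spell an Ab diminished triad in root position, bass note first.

The chord tones are Ab–Cb–Ebb. With the root (Ab) lowest for root position: Ab, Cb, Ebb.

Ab, Cb, Ebb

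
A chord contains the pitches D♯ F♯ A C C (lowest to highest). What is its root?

D#

Reordering D#, F#, A, C into stacked thirds gives D#–F#–A–C; the bottom of that stack, D#, is the root.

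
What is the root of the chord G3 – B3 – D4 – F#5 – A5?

G

G, B, D, F#, A are the tones of a G major ninth chord (G–B–D–F#–A), making G the root.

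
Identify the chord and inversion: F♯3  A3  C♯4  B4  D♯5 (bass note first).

B dominant ninth, second inversion

The distinct note names are F#, A, C#, B, D#. Stacked in thirds they read B–D#–F#–A–C#, which is a dominant ninth chord on B.
The lowest note is F#, the fifth of the chord, so this is second inversion.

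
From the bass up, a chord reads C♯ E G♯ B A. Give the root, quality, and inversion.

A major ninth, first inversion

Reducing to letter names: C#, E, G#, B, A. These stack in thirds as A–C#–E–G#–B — an A major ninth chord.
C# is the third of A major ninth; third in the bass means first inversion.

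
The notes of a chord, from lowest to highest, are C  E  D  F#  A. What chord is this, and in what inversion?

Reducing to letter names: C, E, D, F#, A. These stack in thirds as D–F#–A–C–E — a D dominant ninth chord.
With the seventh (C) in the bass, the chord is in third inversion.

D dominant ninth, third inversion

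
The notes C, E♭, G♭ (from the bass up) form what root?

The distinct letter names are C, Eb, Gb. Arranged as a stack of thirds they read C–Eb–Gb, so C is the root (a C diminished triad).

C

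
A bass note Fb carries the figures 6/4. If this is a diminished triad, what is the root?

Bb

The figures 6/4 mean the fifth of the chord is in the bass. If Fb is the fifth of a diminished triad, the root is Bb (chord tones Bb–Db–Fb).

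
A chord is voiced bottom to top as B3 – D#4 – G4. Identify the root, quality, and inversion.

Reducing to letter names: B, D#, G. These stack in thirds as G–B–D# — a G augmented triad.
B is the third of G augmented; third in the bass means first inversion (figured bass 6).

G augmented, first inversion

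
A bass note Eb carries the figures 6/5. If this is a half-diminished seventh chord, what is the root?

C

The figures 6/5 mean the third of the chord is in the bass. If Eb is the third of a half-diminished seventh chord, the root is C (chord tones C–Eb–Gb–Bb).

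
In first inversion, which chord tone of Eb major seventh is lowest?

The third of Eb major seventh (Eb–G–Bb–D) is G; that is the bass in first inversion.

G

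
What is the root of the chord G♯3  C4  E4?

G#, C, E are the tones of a C augmented triad (C–E–G#), making C the root.

C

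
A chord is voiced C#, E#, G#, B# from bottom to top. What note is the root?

The distinct letter names are C#, E#, G#, B#. Arranged as a stack of thirds they read C#–E#–G#–B#, so C# is the root (a C# major seventh chord).

C#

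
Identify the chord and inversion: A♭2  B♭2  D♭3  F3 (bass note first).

Bb minor seventh, third inversion

Reducing to letter names: Ab, Bb, Db, F. These stack in thirds as Bb–Db–F–Ab — a Bb minor seventh chord.
With the seventh (Ab) in the bass, the chord is in third inversion (figured bass 4/2).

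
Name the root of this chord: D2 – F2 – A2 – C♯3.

The distinct letter names are D, F, A, C#. Arranged as a stack of thirds they read D–F–A–C#, so D is the root (a D minor-major seventh chord).

D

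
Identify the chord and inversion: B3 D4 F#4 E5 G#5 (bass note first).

The distinct note names are B, D, F#, E, G#. Stacked in thirds they read E–G#–B–D–F#, which is a dominant ninth chord on E.
With the fifth (B) in the bass, the chord is in second inversion.

E dominant ninth, second inversion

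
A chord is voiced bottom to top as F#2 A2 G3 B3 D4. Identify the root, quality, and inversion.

G major ninth, third inversion

Reducing to letter names: F#, A, G, B, D. These stack in thirds as G–B–D–F#–A — a G major ninth chord.
The lowest note is F#, the seventh of the chord, so this is third inversion.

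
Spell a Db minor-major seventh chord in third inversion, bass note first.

C, Db, Fb, Ab

Spelling Db minor-major seventh: Db–Fb–Ab–C. In third inversion the seventh is bass, giving C, Db, Fb, Ab from the bottom.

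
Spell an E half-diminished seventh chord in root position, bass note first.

E half-diminished seventh is E–G–Bb–D. Root position puts the root (E) in the bass, with the remaining tones above: E, G, Bb, D.

E, G, Bb, D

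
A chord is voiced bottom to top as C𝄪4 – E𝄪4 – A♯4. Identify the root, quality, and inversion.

A# augmented, first inversion

Reducing to letter names: C##, E##, A#. These stack in thirds as A#–C##–E## — an A# augmented triad.
The lowest note is C##, the third of the chord, so this is first inversion (figured bass 6).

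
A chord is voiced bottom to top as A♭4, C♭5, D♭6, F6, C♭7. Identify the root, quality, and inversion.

Db dominant seventh, second inversion

The pitch classes Ab, Cb, Db, F arrange in thirds as Db–F–Ab–Cb: a Db dominant seventh chord.
With the fifth (Ab) in the bass, the chord is in second inversion (figured bass 4/3).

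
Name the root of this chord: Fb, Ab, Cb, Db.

The distinct letter names are Fb, Ab, Cb, Db. Arranged as a stack of thirds they read Db–Fb–Ab–Cb, so Db is the root (a Db minor seventh chord).

Db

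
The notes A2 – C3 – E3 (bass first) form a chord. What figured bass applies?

The notes A, C, E stack in thirds as A–C–E — an A minor triad. The bass A is the root, so this is root position: figured 5/3.

5/3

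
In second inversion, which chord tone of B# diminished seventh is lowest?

F#

In second inversion the fifth is lowest. For B# diminished seventh (B#–D#–F#–A) that is F#.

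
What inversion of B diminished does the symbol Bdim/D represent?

first inversion

Bdim/D means B diminished with D in the bass. D is the third of B diminished (B–D–F), so this is first inversion.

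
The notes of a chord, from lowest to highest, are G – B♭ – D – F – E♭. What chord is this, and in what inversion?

Eb major ninth, first inversion

Reducing to letter names: G, Bb, D, F, Eb. These stack in thirds as Eb–G–Bb–D–F — an Eb major ninth chord.
With the third (G) in the bass, the chord is in first inversion.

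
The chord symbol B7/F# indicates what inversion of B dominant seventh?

second inversion

B7/F# means B dominant seventh with F# in the bass. F# is the fifth of B dominant seventh (B–D#–F#–A), so this is second inversion.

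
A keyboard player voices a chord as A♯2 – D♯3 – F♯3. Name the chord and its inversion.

The distinct note names are A#, D#, F#. Stacked in thirds they read D#–F#–A#, which is a minor triad on D#.
A# is the fifth of D# minor; fifth in the bass means second inversion (figured bass 6/4).

D# minor, second inversion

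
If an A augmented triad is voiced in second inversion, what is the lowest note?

E#

A augmented is A–C#–E#. Second inversion places the fifth in the bass: E#.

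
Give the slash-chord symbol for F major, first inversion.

Fmaj/A

First inversion of F major has the third (A) in the bass. As a slash chord: Fmaj/A.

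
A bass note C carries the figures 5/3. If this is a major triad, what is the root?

The figures 5/3 mean the root of the chord is in the bass. If C is the root of a major triad, the root is C (chord tones C–E–G).

C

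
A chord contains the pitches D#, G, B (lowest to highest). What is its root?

Reordering D#, G, B into stacked thirds gives G–B–D#; the bottom of that stack, G, is the root.

G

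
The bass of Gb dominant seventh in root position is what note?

The root of Gb dominant seventh (Gb–Bb–Db–Fb) is Gb; that is the bass in root position.

Gb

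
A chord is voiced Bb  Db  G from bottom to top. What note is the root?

Bb, Db, G are the tones of a G diminished triad (G–Bb–Db), making G the root.

G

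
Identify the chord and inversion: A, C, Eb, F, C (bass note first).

Reducing to letter names: A, C, Eb, F. These stack in thirds as F–A–C–Eb — an F dominant seventh chord.
With the third (A) in the bass, the chord is in first inversion (figured bass 6/5).

F dominant seventh, first inversion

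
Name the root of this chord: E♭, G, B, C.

The distinct letter names are Eb, G, B, C. Arranged as a stack of thirds they read C–Eb–G–B, so C is the root (a C minor-major seventh chord).

C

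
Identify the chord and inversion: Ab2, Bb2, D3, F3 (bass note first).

Bb dominant seventh, third inversion

The distinct note names are Ab, Bb, D, F. Stacked in thirds they read Bb–D–F–Ab, which is a dominant seventh chord on Bb.
With the seventh (Ab) in the bass, the chord is in third inversion (figured bass 4/2).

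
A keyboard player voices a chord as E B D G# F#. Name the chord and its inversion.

The pitch classes E, B, D, G#, F# arrange in thirds as E–G#–B–D–F#: an E dominant ninth chord.
With the root (E) in the bass, the chord is in root position.

E dominant ninth, root position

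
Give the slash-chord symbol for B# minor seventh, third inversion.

B#m7/A#

Third inversion of B# minor seventh has the seventh (A#) in the bass. As a slash chord: B#m7/A#.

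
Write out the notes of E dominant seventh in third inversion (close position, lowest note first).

D, E, G#, B

The chord tones are E–G#–B–D. With the seventh (D) lowest for third inversion: D, E, G#, B.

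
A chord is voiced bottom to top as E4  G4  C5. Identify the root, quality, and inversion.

The pitch classes E, G, C arrange in thirds as C–E–G: a C major triad.
E is the third of C major; third in the bass means first inversion (figured bass 6).

C major, first inversion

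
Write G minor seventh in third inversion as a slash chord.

Third inversion of G minor seventh has the seventh (F) in the bass. As a slash chord: Gm7/F.

Gm7/F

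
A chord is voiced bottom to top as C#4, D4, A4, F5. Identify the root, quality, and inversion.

Reducing to letter names: C#, D, A, F. These stack in thirds as D–F–A–C# — a D minor-major seventh chord.
C# is the seventh of D minor-major seventh; seventh in the bass means third inversion (figured bass 4/2).

D minor-major seventh, third inversion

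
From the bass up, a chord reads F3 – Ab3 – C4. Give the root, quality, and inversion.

The pitch classes F, Ab, C arrange in thirds as F–Ab–C: an F minor triad.
The lowest note is F, the root of the chord, so this is root position (figured bass 5/3).

F minor, root position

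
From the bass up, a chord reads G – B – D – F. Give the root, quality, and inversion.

G dominant seventh, root position

The pitch classes G, B, D, F arrange in thirds as G–B–D–F: a G dominant seventh chord.
The lowest note is G, the root of the chord, so this is root position (figured bass 7).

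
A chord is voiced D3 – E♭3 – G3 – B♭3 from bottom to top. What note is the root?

Eb

D, Eb, G, Bb are the tones of an Eb major seventh chord (Eb–G–Bb–D), making Eb the root.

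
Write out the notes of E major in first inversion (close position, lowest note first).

G#, B, E

Spelling E major: E–G#–B. In first inversion the third is bass, giving G#, B, E from the bottom.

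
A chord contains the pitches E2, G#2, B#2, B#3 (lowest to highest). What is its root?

E

E, G#, B# are the tones of an E augmented triad (E–G#–B#), making E the root.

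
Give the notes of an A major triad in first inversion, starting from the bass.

The chord tones are A–C#–E. With the third (C#) lowest for first inversion: C#, E, A.

C#, E, A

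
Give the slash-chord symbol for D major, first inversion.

First inversion of D major has the third (F#) in the bass. As a slash chord: D/F#.

D/F#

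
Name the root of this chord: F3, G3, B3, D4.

Reordering F, G, B, D into stacked thirds gives G–B–D–F; the bottom of that stack, G, is the root.

G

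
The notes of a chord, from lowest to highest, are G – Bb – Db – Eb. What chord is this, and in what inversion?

The distinct note names are G, Bb, Db, Eb. Stacked in thirds they read Eb–G–Bb–Db, which is a dominant seventh chord on Eb.
G is the third of Eb dominant seventh; third in the bass means first inversion (figured bass 6/5).

Eb dominant seventh, first inversion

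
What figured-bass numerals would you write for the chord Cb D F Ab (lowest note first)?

The notes Cb, D, F, Ab stack in thirds as D–F–Ab–Cb — a D diminished seventh chord. The bass Cb is the seventh, so this is third inversion: figured 4/2.

4/2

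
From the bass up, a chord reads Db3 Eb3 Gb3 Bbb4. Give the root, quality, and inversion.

Eb half-diminished seventh, third inversion

Reducing to letter names: Db, Eb, Gb, Bbb. These stack in thirds as Eb–Gb–Bbb–Db — an Eb half-diminished seventh chord.
Db is the seventh of Eb half-diminished seventh; seventh in the bass means third inversion (figured bass 4/2).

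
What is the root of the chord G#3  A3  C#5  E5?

The distinct letter names are G#, A, C#, E. Arranged as a stack of thirds they read A–C#–E–G#, so A is the root (an A major seventh chord).

A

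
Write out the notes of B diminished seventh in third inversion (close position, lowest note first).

Ab, B, D, F

Spelling B diminished seventh: B–D–F–Ab. In third inversion the seventh is bass, giving Ab, B, D, F from the bottom.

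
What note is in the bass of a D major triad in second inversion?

A

In second inversion the fifth is lowest. For D major (D–F#–A) that is A.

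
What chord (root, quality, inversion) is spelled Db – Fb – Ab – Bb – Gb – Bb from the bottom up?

Gb dominant ninth, second inversion

The distinct note names are Db, Fb, Ab, Bb, Gb. Stacked in thirds they read Gb–Bb–Db–Fb–Ab, which is a dominant ninth chord on Gb.
The lowest note is Db, the fifth of the chord, so this is second inversion.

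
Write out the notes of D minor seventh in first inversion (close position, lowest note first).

D minor seventh is D–F–A–C. First inversion puts the third (F) in the bass, with the remaining tones above: F, A, C, D.

F, A, C, D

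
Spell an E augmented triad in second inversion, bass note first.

B#, E, G#

Spelling E augmented: E–G#–B#. In second inversion the fifth is bass, giving B#, E, G# from the bottom.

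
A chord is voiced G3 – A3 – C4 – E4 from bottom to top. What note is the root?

The distinct letter names are G, A, C, E. Arranged as a stack of thirds they read A–C–E–G, so A is the root (an A minor seventh chord).

A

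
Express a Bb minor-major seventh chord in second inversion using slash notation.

Bbm(maj7)/F

Second inversion of Bb minor-major seventh has the fifth (F) in the bass. As a slash chord: Bbm(maj7)/F.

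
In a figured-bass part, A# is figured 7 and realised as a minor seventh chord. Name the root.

The figures 7 mean the root of the chord is in the bass. If A# is the root of a minor seventh chord, the root is A# (chord tones A#–C#–E#–G#).

A#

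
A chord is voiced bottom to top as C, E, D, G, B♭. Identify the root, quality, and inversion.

The distinct note names are C, E, D, G, Bb. Stacked in thirds they read C–E–G–Bb–D, which is a dominant ninth chord on C.
C is the root of C dominant ninth; root in the bass means root position.

C dominant ninth, root position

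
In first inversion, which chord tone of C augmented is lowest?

In first inversion the third is lowest. For C augmented (C–E–G#) that is E.

E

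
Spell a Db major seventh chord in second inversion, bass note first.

The chord tones are Db–F–Ab–C. With the fifth (Ab) lowest for second inversion: Ab, C, Db, F.

Ab, C, Db, F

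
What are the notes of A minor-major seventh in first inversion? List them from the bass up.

C, E, G#, A

The chord tones are A–C–E–G#. With the third (C) lowest for first inversion: C, E, G#, A.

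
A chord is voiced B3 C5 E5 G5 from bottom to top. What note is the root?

C

The distinct letter names are B, C, E, G. Arranged as a stack of thirds they read C–E–G–B, so C is the root (a C major seventh chord).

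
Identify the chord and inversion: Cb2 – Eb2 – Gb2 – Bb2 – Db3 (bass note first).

The distinct note names are Cb, Eb, Gb, Bb, Db. Stacked in thirds they read Cb–Eb–Gb–Bb–Db, which is a major ninth chord on Cb.
With the root (Cb) in the bass, the chord is in root position.

Cb major ninth, root position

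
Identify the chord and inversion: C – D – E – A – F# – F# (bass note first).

The distinct note names are C, D, E, A, F#. Stacked in thirds they read D–F#–A–C–E, which is a dominant ninth chord on D.
With the seventh (C) in the bass, the chord is in third inversion.

D dominant ninth, third inversion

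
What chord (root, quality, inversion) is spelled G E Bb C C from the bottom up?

The distinct note names are G, E, Bb, C. Stacked in thirds they read C–E–G–Bb, which is a dominant seventh chord on C.
The lowest note is G, the fifth of the chord, so this is second inversion (figured bass 4/3).

C dominant seventh, second inversion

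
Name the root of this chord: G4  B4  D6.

G, B, D are the tones of a G major triad (G–B–D), making G the root.

G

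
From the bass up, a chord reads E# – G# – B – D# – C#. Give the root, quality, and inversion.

The distinct note names are E#, G#, B, D#, C#. Stacked in thirds they read C#–E#–G#–B–D#, which is a dominant ninth chord on C#.
E# is the third of C# dominant ninth; third in the bass means first inversion.

C# dominant ninth, first inversion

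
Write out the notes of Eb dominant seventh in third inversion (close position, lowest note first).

Eb dominant seventh is Eb–G–Bb–Db. Third inversion puts the seventh (Db) in the bass, with the remaining tones above: Db, Eb, G, Bb.

Db, Eb, G, Bb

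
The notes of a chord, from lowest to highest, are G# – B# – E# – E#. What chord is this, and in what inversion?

The pitch classes G#, B#, E# arrange in thirds as E#–G#–B#: an E# minor triad.
The lowest note is G#, the third of the chord, so this is first inversion (figured bass 6).

E# minor, first inversion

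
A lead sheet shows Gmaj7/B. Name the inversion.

Gmaj7/B means G major seventh with B in the bass. B is the third of G major seventh (G–B–D–F#), so this is first inversion.

first inversion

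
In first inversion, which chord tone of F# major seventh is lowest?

A#

In first inversion the third is lowest. For F# major seventh (F#–A#–C#–E#) that is A#.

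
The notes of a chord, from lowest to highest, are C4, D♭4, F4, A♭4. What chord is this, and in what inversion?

Db major seventh, third inversion

Reducing to letter names: C, Db, F, Ab. These stack in thirds as Db–F–Ab–C — a Db major seventh chord.
The lowest note is C, the seventh of the chord, so this is third inversion (figured bass 4/2).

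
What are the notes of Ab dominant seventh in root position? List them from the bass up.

Spelling Ab dominant seventh: Ab–C–Eb–Gb. In root position the root is bass, giving Ab, C, Eb, Gb from the bottom.

Ab, C, Eb, Gb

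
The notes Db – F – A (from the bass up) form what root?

Db

The distinct letter names are Db, F, A. Arranged as a stack of thirds they read Db–F–A, so Db is the root (a Db augmented triad).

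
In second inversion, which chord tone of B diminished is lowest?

B diminished is B–D–F. Second inversion places the fifth in the bass: F.

F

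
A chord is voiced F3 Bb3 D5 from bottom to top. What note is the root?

The distinct letter names are F, Bb, D. Arranged as a stack of thirds they read Bb–D–F, so Bb is the root (a Bb major triad).

Bb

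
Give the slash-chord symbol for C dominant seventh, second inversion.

Second inversion of C dominant seventh has the fifth (G) in the bass. As a slash chord: C7/G.

C7/G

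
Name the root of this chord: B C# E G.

The distinct letter names are B, C#, E, G. Arranged as a stack of thirds they read C#–E–G–B, so C# is the root (a C# half-diminished seventh chord).

C#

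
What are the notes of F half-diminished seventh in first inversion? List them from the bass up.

Spelling F half-diminished seventh: F–Ab–Cb–Eb. In first inversion the third is bass, giving Ab, Cb, Eb, F from the bottom.

Ab, Cb, Eb, F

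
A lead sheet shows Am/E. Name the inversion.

Am/E means A minor with E in the bass. E is the fifth of A minor (A–C–E), so this is second inversion.

second inversion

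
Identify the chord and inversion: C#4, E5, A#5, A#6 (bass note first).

A# diminished, first inversion

The distinct note names are C#, E, A#. Stacked in thirds they read A#–C#–E, which is a diminished triad on A#.
With the third (C#) in the bass, the chord is in first inversion (figured bass 6).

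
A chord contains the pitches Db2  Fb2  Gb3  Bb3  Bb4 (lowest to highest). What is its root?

The distinct letter names are Db, Fb, Gb, Bb. Arranged as a stack of thirds they read Gb–Bb–Db–Fb, so Gb is the root (a Gb dominant seventh chord).

Gb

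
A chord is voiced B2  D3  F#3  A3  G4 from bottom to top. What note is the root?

Reordering B, D, F#, A, G into stacked thirds gives G–B–D–F#–A; the bottom of that stack, G, is the root.

G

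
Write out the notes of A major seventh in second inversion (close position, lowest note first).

E, G#, A, C#

A major seventh is A–C#–E–G#. Second inversion puts the fifth (E) in the bass, with the remaining tones above: E, G#, A, C#.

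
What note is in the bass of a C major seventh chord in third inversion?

The seventh of C major seventh (C–E–G–B) is B; that is the bass in third inversion.

B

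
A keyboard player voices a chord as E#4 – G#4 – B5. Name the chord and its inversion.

E# diminished, root position

The distinct note names are E#, G#, B. Stacked in thirds they read E#–G#–B, which is a diminished triad on E#.
E# is the root of E# diminished; root in the bass means root position (figured bass 5/3).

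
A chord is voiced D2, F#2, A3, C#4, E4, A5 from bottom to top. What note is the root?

D

D, F#, A, C#, E are the tones of a D major ninth chord (D–F#–A–C#–E), making D the root.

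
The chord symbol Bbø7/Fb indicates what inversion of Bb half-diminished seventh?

second inversion

Bbø7/Fb means Bb half-diminished seventh with Fb in the bass. Fb is the fifth of Bb half-diminished seventh (Bb–Db–Fb–Ab), so this is second inversion.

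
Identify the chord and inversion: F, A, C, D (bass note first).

Reducing to letter names: F, A, C, D. These stack in thirds as D–F–A–C — a D minor seventh chord.
F is the third of D minor seventh; third in the bass means first inversion (figured bass 6/5).

D minor seventh, first inversion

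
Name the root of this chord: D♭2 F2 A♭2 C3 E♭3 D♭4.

Db

The distinct letter names are Db, F, Ab, C, Eb. Arranged as a stack of thirds they read Db–F–Ab–C–Eb, so Db is the root (a Db major ninth chord).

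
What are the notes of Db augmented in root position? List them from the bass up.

Db, F, A

Spelling Db augmented: Db–F–A. In root position the root is bass, giving Db, F, A from the bottom.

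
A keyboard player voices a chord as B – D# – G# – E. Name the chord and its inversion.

The distinct note names are B, D#, G#, E. Stacked in thirds they read E–G#–B–D#, which is a major seventh chord on E.
B is the fifth of E major seventh; fifth in the bass means second inversion (figured bass 4/3).

E major seventh, second inversion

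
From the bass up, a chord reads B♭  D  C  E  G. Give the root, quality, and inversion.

C dominant ninth, third inversion

The distinct note names are Bb, D, C, E, G. Stacked in thirds they read C–E–G–Bb–D, which is a dominant ninth chord on C.
Bb is the seventh of C dominant ninth; seventh in the bass means third inversion.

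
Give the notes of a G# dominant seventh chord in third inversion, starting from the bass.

G# dominant seventh is G#–B#–D#–F#. Third inversion puts the seventh (F#) in the bass, with the remaining tones above: F#, G#, B#, D#.

F#, G#, B#, D#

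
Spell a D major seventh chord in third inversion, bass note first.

D major seventh is D–F#–A–C#. Third inversion puts the seventh (C#) in the bass, with the remaining tones above: C#, D, F#, A.

C#, D, F#, A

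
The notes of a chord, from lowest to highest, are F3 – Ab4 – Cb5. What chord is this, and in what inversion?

F diminished, root position

Reducing to letter names: F, Ab, Cb. These stack in thirds as F–Ab–Cb — an F diminished triad.
The lowest note is F, the root of the chord, so this is root position (figured bass 5/3).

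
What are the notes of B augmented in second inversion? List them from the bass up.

F##, B, D#

B augmented is B–D#–F##. Second inversion puts the fifth (F##) in the bass, with the remaining tones above: F##, B, D#.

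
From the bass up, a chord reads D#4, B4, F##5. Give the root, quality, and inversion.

B augmented, first inversion

The pitch classes D#, B, F## arrange in thirds as B–D#–F##: a B augmented triad.
With the third (D#) in the bass, the chord is in first inversion (figured bass 6).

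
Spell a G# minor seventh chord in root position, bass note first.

Spelling G# minor seventh: G#–B–D#–F#. In root position the root is bass, giving G#, B, D#, F# from the bottom.

G#, B, D#, F#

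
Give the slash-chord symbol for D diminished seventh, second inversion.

Ddim7/Ab

Second inversion of D diminished seventh has the fifth (Ab) in the bass. As a slash chord: Ddim7/Ab.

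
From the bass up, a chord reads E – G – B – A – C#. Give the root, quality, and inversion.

A dominant ninth, second inversion

The distinct note names are E, G, B, A, C#. Stacked in thirds they read A–C#–E–G–B, which is a dominant ninth chord on A.
The lowest note is E, the fifth of the chord, so this is second inversion.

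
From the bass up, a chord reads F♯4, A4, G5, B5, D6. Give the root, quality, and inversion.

Reducing to letter names: F#, A, G, B, D. These stack in thirds as G–B–D–F#–A — a G major ninth chord.
The lowest note is F#, the seventh of the chord, so this is third inversion.

G major ninth, third inversion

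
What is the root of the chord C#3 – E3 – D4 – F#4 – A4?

D

C#, E, D, F#, A are the tones of a D major ninth chord (D–F#–A–C#–E), making D the root.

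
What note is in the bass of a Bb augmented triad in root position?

The root of Bb augmented (Bb–D–F#) is Bb; that is the bass in root position.

Bb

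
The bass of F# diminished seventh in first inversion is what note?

A

F# diminished seventh is F#–A–C–Eb. First inversion places the third in the bass: A.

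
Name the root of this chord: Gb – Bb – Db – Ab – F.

The distinct letter names are Gb, Bb, Db, Ab, F. Arranged as a stack of thirds they read Gb–Bb–Db–F–Ab, so Gb is the root (a Gb major ninth chord).

Gb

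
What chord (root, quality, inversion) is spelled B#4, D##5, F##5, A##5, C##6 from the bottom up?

B# major ninth, root position

The pitch classes B#, D##, F##, A##, C## arrange in thirds as B#–D##–F##–A##–C##: a B# major ninth chord.
With the root (B#) in the bass, the chord is in root position.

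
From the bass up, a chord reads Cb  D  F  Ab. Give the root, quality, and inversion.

D diminished seventh, third inversion

Reducing to letter names: Cb, D, F, Ab. These stack in thirds as D–F–Ab–Cb — a D diminished seventh chord.
With the seventh (Cb) in the bass, the chord is in third inversion (figured bass 4/2).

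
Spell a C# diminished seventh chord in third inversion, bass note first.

Bb, C#, E, G

The chord tones are C#–E–G–Bb. With the seventh (Bb) lowest for third inversion: Bb, C#, E, G.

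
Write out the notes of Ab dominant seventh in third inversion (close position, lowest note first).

Ab dominant seventh is Ab–C–Eb–Gb. Third inversion puts the seventh (Gb) in the bass, with the remaining tones above: Gb, Ab, C, Eb.

Gb, Ab, C, Eb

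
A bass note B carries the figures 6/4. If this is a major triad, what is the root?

E

The figures 6/4 mean the fifth of the chord is in the bass. If B is the fifth of a major triad, the root is E (chord tones E–G#–B).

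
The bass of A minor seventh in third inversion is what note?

The seventh of A minor seventh (A–C–E–G) is G; that is the bass in third inversion.

G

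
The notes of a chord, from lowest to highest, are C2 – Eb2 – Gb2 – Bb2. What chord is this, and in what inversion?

C half-diminished seventh, root position

The pitch classes C, Eb, Gb, Bb arrange in thirds as C–Eb–Gb–Bb: a C half-diminished seventh chord.
C is the root of C half-diminished seventh; root in the bass means root position (figured bass 7).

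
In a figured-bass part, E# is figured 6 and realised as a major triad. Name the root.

C#

The figures 6 mean the third of the chord is in the bass. If E# is the third of a major triad, the root is C# (chord tones C#–E#–G#).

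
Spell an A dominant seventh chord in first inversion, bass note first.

The chord tones are A–C#–E–G. With the third (C#) lowest for first inversion: C#, E, G, A.

C#, E, G, A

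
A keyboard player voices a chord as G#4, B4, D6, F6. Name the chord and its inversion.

G# diminished seventh, root position

The distinct note names are G#, B, D, F. Stacked in thirds they read G#–B–D–F, which is a diminished seventh chord on G#.
G# is the root of G# diminished seventh; root in the bass means root position (figured bass 7).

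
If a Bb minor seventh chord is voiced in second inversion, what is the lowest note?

F

The fifth of Bb minor seventh (Bb–Db–F–Ab) is F; that is the bass in second inversion.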